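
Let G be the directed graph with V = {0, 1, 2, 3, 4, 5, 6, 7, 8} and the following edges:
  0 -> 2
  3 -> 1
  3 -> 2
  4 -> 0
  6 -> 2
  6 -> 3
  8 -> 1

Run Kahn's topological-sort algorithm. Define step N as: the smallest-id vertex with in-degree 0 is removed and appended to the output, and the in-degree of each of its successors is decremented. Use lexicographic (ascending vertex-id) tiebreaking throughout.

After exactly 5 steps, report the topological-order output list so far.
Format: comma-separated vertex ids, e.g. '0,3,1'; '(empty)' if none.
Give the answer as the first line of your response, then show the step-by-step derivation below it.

4,0,5,6,3

step 1: output 4; order=[4]; indeg=(0,2,3,1,0,0,0,0,0)
step 2: output 0; order=[4,0]; indeg=(0,2,2,1,0,0,0,0,0)
step 3: output 5; order=[4,0,5]; indeg=(0,2,2,1,0,0,0,0,0)
step 4: output 6; order=[4,0,5,6]; indeg=(0,2,1,0,0,0,0,0,0)
step 5: output 3; order=[4,0,5,6,3]; indeg=(0,1,0,0,0,0,0,0,0)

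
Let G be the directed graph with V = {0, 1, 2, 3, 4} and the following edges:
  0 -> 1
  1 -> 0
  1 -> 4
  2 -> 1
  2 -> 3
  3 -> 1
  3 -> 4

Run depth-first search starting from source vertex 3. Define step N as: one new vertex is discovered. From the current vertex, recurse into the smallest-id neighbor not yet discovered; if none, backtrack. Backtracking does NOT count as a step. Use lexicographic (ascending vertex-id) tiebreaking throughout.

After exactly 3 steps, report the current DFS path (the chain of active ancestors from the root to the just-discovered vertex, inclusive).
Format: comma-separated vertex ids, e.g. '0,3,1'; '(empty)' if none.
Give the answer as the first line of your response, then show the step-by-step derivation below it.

3,1,0

step 1: discover 3; path=3; order=3
step 2: discover 1; path=3>1; order=3,1
step 3: discover 0; path=3>1>0; order=3,1,0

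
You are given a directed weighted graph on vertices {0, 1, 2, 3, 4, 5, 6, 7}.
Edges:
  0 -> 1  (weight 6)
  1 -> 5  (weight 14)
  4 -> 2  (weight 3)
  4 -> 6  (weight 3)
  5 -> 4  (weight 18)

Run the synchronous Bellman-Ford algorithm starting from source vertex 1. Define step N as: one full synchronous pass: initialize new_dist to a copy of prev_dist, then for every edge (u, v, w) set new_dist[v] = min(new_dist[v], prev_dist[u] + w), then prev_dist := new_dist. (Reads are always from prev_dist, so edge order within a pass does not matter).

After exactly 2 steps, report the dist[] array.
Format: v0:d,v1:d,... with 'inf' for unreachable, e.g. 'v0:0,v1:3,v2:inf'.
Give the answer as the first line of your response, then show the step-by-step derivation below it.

v0:inf,v1:0,v2:inf,v3:inf,v4:32,v5:14,v6:inf,v7:inf

step 1: dist = v0:inf,v1:0,v2:inf,v3:inf,v4:inf,v5:14,v6:inf,v7:inf
step 2: dist = v0:inf,v1:0,v2:inf,v3:inf,v4:32,v5:14,v6:inf,v7:inf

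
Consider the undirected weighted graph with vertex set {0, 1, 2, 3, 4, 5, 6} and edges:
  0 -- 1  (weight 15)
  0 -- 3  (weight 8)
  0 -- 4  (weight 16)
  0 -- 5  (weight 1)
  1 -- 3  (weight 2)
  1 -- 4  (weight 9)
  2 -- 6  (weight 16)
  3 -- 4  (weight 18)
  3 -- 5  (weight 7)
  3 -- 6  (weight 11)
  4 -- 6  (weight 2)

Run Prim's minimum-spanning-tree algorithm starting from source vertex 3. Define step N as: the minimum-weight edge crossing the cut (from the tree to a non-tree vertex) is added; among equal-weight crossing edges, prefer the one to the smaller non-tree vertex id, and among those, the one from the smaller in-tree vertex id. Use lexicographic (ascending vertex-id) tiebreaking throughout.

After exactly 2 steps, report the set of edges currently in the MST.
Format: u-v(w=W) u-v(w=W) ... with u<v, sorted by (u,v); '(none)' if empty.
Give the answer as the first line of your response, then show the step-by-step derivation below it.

1-3(w=2) 3-5(w=7)

step 1: add edge 1-3 (w=2); MST = {1-3(w=2)}
step 2: add edge 3-5 (w=7); MST = {1-3(w=2) 3-5(w=7)}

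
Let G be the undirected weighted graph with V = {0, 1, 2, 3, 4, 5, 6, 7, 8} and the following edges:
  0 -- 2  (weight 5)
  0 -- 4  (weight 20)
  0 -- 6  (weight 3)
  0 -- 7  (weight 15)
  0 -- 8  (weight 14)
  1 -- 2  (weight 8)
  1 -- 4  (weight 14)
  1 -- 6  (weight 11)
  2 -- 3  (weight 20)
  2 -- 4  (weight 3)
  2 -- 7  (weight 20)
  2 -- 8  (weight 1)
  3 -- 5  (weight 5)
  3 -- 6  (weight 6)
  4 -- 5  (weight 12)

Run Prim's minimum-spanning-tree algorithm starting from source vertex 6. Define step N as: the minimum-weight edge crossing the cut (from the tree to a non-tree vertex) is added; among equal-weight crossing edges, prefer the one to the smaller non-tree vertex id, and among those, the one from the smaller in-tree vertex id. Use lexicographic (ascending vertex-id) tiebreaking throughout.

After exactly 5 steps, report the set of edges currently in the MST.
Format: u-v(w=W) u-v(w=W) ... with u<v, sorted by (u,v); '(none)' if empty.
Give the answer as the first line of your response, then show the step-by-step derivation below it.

0-2(w=5) 0-6(w=3) 2-4(w=3) 2-8(w=1) 3-6(w=6)

step 1: add edge 0-6 (w=3); MST = {0-6(w=3)}
step 2: add edge 0-2 (w=5); MST = {0-2(w=5) 0-6(w=3)}
step 3: add edge 2-8 (w=1); MST = {0-2(w=5) 0-6(w=3) 2-8(w=1)}
step 4: add edge 2-4 (w=3); MST = {0-2(w=5) 0-6(w=3) 2-4(w=3) 2-8(w=1)}
step 5: add edge 3-6 (w=6); MST = {0-2(w=5) 0-6(w=3) 2-4(w=3) 2-8(w=1) 3-6(w=6)}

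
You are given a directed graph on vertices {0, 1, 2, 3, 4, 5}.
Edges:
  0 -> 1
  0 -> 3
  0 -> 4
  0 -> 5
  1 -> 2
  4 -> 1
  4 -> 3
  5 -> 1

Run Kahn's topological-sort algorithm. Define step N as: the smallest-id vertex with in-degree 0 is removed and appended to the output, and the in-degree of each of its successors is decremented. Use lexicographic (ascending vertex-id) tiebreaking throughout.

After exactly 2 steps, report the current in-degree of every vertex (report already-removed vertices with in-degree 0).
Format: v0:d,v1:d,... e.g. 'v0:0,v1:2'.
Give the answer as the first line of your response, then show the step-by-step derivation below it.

v0:0,v1:1,v2:1,v3:0,v4:0,v5:0

step 1: output 0; order=[0]; indeg=(0,2,1,1,0,0)
step 2: output 4; order=[0,4]; indeg=(0,1,1,0,0,0)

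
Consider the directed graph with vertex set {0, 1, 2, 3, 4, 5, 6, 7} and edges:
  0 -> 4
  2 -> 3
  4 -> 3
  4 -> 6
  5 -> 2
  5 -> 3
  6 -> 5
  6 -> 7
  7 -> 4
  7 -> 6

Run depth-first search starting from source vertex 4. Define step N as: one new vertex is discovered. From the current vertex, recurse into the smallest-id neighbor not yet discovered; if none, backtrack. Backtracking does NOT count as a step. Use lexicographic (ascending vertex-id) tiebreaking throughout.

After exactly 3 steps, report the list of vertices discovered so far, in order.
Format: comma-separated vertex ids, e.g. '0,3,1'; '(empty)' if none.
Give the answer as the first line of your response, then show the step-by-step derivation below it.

4,3,6

step 1: discover 4; path=4; order=4
step 2: discover 3; path=4>3; order=4,3
step 3: discover 6; path=4>6; order=4,3,6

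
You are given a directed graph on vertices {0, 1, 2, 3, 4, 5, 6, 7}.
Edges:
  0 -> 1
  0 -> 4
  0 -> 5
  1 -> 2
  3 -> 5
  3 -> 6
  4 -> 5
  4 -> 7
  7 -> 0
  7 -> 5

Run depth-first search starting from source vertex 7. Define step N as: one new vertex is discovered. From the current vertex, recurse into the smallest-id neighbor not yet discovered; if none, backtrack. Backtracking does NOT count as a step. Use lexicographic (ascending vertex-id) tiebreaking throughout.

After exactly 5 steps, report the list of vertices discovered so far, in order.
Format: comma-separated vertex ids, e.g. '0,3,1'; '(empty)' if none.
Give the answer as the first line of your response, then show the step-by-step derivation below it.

7,0,1,2,4

step 1: discover 7; path=7; order=7
step 2: discover 0; path=7>0; order=7,0
step 3: discover 1; path=7>0>1; order=7,0,1
step 4: discover 2; path=7>0>1>2; order=7,0,1,2
step 5: discover 4; path=7>0>4; order=7,0,1,2,4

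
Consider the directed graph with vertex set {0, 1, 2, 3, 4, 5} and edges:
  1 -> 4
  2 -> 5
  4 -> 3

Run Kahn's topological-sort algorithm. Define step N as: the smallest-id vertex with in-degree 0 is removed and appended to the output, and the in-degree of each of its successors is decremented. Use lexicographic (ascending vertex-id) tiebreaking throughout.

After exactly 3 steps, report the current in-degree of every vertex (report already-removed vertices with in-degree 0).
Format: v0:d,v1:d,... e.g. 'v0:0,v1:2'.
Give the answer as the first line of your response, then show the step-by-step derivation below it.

v0:0,v1:0,v2:0,v3:1,v4:0,v5:0

step 1: output 0; order=[0]; indeg=(0,0,0,1,1,1)
step 2: output 1; order=[0,1]; indeg=(0,0,0,1,0,1)
step 3: output 2; order=[0,1,2]; indeg=(0,0,0,1,0,0)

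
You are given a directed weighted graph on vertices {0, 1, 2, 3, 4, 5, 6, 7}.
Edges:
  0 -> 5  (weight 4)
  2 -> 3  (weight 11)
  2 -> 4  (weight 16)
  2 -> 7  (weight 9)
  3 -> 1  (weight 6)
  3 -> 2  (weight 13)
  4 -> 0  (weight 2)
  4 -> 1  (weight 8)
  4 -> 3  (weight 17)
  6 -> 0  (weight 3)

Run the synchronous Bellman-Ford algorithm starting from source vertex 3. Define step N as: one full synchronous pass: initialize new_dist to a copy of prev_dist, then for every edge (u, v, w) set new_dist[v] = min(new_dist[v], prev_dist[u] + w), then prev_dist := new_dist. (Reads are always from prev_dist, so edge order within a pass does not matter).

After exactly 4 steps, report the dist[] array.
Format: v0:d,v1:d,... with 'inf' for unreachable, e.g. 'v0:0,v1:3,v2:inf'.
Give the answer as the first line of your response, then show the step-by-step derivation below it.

v0:31,v1:6,v2:13,v3:0,v4:29,v5:35,v6:inf,v7:22

step 1: dist = v0:inf,v1:6,v2:13,v3:0,v4:inf,v5:inf,v6:inf,v7:inf
step 2: dist = v0:inf,v1:6,v2:13,v3:0,v4:29,v5:inf,v6:inf,v7:22
step 3: dist = v0:31,v1:6,v2:13,v3:0,v4:29,v5:inf,v6:inf,v7:22
step 4: dist = v0:31,v1:6,v2:13,v3:0,v4:29,v5:35,v6:inf,v7:22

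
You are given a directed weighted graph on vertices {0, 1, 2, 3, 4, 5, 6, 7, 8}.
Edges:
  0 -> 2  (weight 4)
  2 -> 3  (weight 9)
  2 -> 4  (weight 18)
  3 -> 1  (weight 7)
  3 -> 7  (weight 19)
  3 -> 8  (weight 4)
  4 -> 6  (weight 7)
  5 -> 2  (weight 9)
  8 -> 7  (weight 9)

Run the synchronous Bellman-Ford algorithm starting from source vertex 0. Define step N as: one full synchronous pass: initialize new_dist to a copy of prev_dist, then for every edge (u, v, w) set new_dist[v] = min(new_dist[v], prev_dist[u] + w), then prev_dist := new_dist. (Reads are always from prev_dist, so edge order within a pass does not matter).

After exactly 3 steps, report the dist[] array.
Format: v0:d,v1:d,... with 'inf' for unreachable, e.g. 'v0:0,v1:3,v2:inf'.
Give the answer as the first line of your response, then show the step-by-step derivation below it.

v0:0,v1:20,v2:4,v3:13,v4:22,v5:inf,v6:29,v7:32,v8:17

step 1: dist = v0:0,v1:inf,v2:4,v3:inf,v4:inf,v5:inf,v6:inf,v7:inf,v8:inf
step 2: dist = v0:0,v1:inf,v2:4,v3:13,v4:22,v5:inf,v6:inf,v7:inf,v8:inf
step 3: dist = v0:0,v1:20,v2:4,v3:13,v4:22,v5:inf,v6:29,v7:32,v8:17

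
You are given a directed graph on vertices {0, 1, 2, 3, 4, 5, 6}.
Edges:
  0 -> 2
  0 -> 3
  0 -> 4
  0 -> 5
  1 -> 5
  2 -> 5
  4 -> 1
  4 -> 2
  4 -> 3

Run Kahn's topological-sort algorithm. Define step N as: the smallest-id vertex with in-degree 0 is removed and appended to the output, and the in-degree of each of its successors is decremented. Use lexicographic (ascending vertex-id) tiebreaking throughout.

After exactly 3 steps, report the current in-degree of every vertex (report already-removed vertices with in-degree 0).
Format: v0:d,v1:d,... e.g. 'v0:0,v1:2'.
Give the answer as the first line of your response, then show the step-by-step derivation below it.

v0:0,v1:0,v2:0,v3:0,v4:0,v5:1,v6:0

step 1: output 0; order=[0]; indeg=(0,1,1,1,0,2,0)
step 2: output 4; order=[0,4]; indeg=(0,0,0,0,0,2,0)
step 3: output 1; order=[0,4,1]; indeg=(0,0,0,0,0,1,0)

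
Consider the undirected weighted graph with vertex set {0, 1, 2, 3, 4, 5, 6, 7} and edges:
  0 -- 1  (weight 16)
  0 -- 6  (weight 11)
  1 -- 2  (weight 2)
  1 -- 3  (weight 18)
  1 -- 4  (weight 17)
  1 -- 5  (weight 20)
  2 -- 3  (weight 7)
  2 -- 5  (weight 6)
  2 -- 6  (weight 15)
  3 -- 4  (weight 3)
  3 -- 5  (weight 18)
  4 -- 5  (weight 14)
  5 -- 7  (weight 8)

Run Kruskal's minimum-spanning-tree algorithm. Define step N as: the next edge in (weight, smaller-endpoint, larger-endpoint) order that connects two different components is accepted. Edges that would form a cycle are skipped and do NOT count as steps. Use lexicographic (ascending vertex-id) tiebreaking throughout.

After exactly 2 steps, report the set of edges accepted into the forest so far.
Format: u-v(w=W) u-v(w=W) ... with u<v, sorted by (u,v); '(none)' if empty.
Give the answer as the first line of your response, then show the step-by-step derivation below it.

1-2(w=2) 3-4(w=3)

step 1: add edge 1-2 (w=2); MST = {1-2(w=2)}
step 2: add edge 3-4 (w=3); MST = {1-2(w=2) 3-4(w=3)}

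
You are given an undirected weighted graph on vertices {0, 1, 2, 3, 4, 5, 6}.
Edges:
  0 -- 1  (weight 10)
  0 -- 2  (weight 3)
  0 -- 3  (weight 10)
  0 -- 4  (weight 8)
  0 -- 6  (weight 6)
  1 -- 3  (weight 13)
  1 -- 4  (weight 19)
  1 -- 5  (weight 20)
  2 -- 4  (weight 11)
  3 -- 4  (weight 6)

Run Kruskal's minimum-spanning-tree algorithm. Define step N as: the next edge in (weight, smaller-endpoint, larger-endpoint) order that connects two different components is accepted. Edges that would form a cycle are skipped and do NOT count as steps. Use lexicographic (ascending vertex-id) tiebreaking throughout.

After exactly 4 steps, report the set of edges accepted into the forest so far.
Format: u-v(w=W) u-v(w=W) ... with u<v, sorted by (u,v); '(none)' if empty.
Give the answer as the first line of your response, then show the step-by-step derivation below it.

0-2(w=3) 0-4(w=8) 0-6(w=6) 3-4(w=6)

step 1: add edge 0-2 (w=3); MST = {0-2(w=3)}
step 2: add edge 0-6 (w=6); MST = {0-2(w=3) 0-6(w=6)}
step 3: add edge 3-4 (w=6); MST = {0-2(w=3) 0-6(w=6) 3-4(w=6)}
step 4: add edge 0-4 (w=8); MST = {0-2(w=3) 0-4(w=8) 0-6(w=6) 3-4(w=6)}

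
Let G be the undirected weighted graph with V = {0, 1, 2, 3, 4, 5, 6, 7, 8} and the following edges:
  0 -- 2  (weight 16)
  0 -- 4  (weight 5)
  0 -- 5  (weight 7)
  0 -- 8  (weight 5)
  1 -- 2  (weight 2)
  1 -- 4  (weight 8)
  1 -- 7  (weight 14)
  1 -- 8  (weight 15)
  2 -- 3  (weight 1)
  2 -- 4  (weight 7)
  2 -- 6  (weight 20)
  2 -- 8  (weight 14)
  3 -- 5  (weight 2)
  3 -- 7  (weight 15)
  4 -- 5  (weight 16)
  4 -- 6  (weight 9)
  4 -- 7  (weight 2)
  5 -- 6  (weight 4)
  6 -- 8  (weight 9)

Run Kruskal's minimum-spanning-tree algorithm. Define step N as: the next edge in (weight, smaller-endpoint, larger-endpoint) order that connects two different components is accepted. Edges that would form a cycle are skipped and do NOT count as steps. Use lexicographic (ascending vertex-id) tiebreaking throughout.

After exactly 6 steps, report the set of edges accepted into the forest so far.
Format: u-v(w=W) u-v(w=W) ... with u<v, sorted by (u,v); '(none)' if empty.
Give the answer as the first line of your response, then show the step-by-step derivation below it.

0-4(w=5) 1-2(w=2) 2-3(w=1) 3-5(w=2) 4-7(w=2) 5-6(w=4)

step 1: add edge 2-3 (w=1); MST = {2-3(w=1)}
step 2: add edge 1-2 (w=2); MST = {1-2(w=2) 2-3(w=1)}
step 3: add edge 3-5 (w=2); MST = {1-2(w=2) 2-3(w=1) 3-5(w=2)}
step 4: add edge 4-7 (w=2); MST = {1-2(w=2) 2-3(w=1) 3-5(w=2) 4-7(w=2)}
step 5: add edge 5-6 (w=4); MST = {1-2(w=2) 2-3(w=1) 3-5(w=2) 4-7(w=2) 5-6(w=4)}
step 6: add edge 0-4 (w=5); MST = {0-4(w=5) 1-2(w=2) 2-3(w=1) 3-5(w=2) 4-7(w=2) 5-6(w=4)}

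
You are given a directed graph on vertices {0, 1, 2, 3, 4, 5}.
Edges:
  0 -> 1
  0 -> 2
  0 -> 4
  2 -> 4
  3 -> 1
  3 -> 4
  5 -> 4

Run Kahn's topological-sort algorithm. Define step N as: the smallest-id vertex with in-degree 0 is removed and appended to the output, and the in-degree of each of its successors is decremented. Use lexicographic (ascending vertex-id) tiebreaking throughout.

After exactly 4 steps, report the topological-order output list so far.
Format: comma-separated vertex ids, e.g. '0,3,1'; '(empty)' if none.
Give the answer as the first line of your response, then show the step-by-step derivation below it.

0,2,3,1

step 1: output 0; order=[0]; indeg=(0,1,0,0,3,0)
step 2: output 2; order=[0,2]; indeg=(0,1,0,0,2,0)
step 3: output 3; order=[0,2,3]; indeg=(0,0,0,0,1,0)
step 4: output 1; order=[0,2,3,1]; indeg=(0,0,0,0,1,0)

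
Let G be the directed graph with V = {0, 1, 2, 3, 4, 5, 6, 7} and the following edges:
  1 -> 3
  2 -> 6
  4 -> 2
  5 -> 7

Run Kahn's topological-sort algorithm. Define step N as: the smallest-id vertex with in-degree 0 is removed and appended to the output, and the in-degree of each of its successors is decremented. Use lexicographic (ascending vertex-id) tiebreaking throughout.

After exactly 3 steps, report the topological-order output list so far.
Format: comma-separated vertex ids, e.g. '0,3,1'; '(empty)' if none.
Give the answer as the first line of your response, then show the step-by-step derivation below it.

0,1,3

step 1: output 0; order=[0]; indeg=(0,0,1,1,0,0,1,1)
step 2: output 1; order=[0,1]; indeg=(0,0,1,0,0,0,1,1)
step 3: output 3; order=[0,1,3]; indeg=(0,0,1,0,0,0,1,1)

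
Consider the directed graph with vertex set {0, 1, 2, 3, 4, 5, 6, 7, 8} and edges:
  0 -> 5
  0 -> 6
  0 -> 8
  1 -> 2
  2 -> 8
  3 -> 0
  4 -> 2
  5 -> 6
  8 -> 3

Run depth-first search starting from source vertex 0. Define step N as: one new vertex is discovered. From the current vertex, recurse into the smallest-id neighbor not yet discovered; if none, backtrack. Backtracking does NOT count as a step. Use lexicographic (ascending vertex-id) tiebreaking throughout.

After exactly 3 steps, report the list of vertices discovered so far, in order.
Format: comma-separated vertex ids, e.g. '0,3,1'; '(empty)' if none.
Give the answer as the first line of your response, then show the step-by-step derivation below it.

0,5,6

step 1: discover 0; path=0; order=0
step 2: discover 5; path=0>5; order=0,5
step 3: discover 6; path=0>5>6; order=0,5,6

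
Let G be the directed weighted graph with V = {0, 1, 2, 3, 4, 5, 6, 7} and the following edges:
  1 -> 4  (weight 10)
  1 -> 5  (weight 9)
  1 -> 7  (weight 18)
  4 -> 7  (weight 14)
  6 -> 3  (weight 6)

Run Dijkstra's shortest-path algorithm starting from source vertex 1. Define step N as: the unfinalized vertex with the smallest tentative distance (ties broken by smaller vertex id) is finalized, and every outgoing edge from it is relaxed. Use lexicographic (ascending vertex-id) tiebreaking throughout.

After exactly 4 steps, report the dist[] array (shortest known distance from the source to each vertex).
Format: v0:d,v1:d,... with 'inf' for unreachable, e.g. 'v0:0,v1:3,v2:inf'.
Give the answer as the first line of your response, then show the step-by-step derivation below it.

v0:inf,v1:0,v2:inf,v3:inf,v4:10,v5:9,v6:inf,v7:18

step 1: dist = v0:inf,v1:0,v2:inf,v3:inf,v4:10,v5:9,v6:inf,v7:18
step 2: dist = v0:inf,v1:0,v2:inf,v3:inf,v4:10,v5:9,v6:inf,v7:18
step 3: dist = v0:inf,v1:0,v2:inf,v3:inf,v4:10,v5:9,v6:inf,v7:18
step 4: dist = v0:inf,v1:0,v2:inf,v3:inf,v4:10,v5:9,v6:inf,v7:18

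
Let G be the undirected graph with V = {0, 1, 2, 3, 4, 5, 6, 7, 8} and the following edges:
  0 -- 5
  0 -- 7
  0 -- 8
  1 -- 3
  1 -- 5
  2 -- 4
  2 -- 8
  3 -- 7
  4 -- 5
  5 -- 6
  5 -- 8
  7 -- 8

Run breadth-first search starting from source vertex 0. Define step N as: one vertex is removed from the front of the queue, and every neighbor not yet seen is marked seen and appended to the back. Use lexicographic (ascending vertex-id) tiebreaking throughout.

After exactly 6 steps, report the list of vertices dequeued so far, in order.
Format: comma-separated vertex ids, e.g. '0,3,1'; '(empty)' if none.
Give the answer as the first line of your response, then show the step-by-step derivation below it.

0,5,7,8,1,4

step 1: dequeue 0; queue=[5,7,8]; order=0
step 2: dequeue 5; queue=[7,8,1,4,6]; order=0,5
step 3: dequeue 7; queue=[8,1,4,6,3]; order=0,5,7
step 4: dequeue 8; queue=[1,4,6,3,2]; order=0,5,7,8
step 5: dequeue 1; queue=[4,6,3,2]; order=0,5,7,8,1
step 6: dequeue 4; queue=[6,3,2]; order=0,5,7,8,1,4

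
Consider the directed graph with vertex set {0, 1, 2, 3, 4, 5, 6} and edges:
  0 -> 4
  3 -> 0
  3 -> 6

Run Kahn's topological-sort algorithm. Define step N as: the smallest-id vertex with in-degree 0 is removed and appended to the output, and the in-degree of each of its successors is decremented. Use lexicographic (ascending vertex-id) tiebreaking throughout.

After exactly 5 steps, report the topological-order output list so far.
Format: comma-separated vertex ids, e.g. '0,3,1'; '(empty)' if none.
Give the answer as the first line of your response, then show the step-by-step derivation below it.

1,2,3,0,4

step 1: output 1; order=[1]; indeg=(1,0,0,0,1,0,1)
step 2: output 2; order=[1,2]; indeg=(1,0,0,0,1,0,1)
step 3: output 3; order=[1,2,3]; indeg=(0,0,0,0,1,0,0)
step 4: output 0; order=[1,2,3,0]; indeg=(0,0,0,0,0,0,0)
step 5: output 4; order=[1,2,3,0,4]; indeg=(0,0,0,0,0,0,0)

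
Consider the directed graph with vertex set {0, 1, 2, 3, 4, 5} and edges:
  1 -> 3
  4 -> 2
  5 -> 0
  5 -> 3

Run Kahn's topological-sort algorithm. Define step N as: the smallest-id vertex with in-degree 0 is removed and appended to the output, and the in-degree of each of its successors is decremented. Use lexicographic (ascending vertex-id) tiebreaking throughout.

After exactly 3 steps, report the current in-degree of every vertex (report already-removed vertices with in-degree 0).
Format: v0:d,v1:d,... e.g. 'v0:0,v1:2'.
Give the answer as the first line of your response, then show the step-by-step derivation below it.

v0:1,v1:0,v2:0,v3:1,v4:0,v5:0

step 1: output 1; order=[1]; indeg=(1,0,1,1,0,0)
step 2: output 4; order=[1,4]; indeg=(1,0,0,1,0,0)
step 3: output 2; order=[1,4,2]; indeg=(1,0,0,1,0,0)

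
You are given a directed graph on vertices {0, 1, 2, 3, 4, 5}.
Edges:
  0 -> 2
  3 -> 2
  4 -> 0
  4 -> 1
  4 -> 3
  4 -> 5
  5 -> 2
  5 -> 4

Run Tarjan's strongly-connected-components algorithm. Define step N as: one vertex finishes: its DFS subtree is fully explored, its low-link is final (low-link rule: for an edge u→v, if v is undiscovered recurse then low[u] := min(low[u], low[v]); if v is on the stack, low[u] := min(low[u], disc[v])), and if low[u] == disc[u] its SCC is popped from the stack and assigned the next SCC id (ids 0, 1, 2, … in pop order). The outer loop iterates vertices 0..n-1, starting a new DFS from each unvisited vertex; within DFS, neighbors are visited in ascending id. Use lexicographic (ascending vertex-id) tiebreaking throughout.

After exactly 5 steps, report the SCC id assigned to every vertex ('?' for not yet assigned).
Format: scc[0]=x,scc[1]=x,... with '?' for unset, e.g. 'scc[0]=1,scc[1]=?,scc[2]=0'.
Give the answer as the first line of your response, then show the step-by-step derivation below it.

scc[0]=1,scc[1]=2,scc[2]=0,scc[3]=3,scc[4]=?,scc[5]=?

step 1: low=(low[0]=0,low[1]=?,low[2]=1,low[3]=?,low[4]=?,low[5]=?); scc=(scc[0]=?,scc[1]=?,scc[2]=0,scc[3]=?,scc[4]=?,scc[5]=?)
step 2: low=(low[0]=0,low[1]=?,low[2]=1,low[3]=?,low[4]=?,low[5]=?); scc=(scc[0]=1,scc[1]=?,scc[2]=0,scc[3]=?,scc[4]=?,scc[5]=?)
step 3: low=(low[0]=0,low[1]=2,low[2]=1,low[3]=?,low[4]=?,low[5]=?); scc=(scc[0]=1,scc[1]=2,scc[2]=0,scc[3]=?,scc[4]=?,scc[5]=?)
step 4: low=(low[0]=0,low[1]=2,low[2]=1,low[3]=3,low[4]=?,low[5]=?); scc=(scc[0]=1,scc[1]=2,scc[2]=0,scc[3]=3,scc[4]=?,scc[5]=?)
step 5: low=(low[0]=0,low[1]=2,low[2]=1,low[3]=3,low[4]=4,low[5]=4); scc=(scc[0]=1,scc[1]=2,scc[2]=0,scc[3]=3,scc[4]=?,scc[5]=?)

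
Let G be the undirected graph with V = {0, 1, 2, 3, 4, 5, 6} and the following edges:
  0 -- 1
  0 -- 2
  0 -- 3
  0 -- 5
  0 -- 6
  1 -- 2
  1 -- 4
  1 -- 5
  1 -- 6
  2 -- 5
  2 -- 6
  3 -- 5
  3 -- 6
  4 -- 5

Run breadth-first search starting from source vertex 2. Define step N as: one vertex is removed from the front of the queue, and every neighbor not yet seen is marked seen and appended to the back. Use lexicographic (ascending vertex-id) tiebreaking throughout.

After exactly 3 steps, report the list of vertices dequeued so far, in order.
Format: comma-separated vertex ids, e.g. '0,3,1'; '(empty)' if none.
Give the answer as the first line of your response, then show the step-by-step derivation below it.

2,0,1

step 1: dequeue 2; queue=[0,1,5,6]; order=2
step 2: dequeue 0; queue=[1,5,6,3]; order=2,0
step 3: dequeue 1; queue=[5,6,3,4]; order=2,0,1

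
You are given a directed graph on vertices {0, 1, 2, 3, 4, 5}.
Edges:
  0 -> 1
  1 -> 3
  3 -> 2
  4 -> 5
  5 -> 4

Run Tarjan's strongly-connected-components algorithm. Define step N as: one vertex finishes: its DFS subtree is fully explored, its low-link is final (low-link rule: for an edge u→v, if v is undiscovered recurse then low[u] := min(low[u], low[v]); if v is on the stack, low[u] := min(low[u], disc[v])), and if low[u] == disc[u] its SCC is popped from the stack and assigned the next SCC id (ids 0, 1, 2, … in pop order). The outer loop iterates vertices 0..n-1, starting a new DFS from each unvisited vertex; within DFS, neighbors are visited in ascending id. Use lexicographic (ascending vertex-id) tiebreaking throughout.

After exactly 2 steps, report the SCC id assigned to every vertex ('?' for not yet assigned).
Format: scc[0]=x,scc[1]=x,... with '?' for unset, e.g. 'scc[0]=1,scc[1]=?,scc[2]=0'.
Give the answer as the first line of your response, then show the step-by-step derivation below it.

scc[0]=?,scc[1]=?,scc[2]=0,scc[3]=1,scc[4]=?,scc[5]=?

step 1: low=(low[0]=0,low[1]=1,low[2]=3,low[3]=2,low[4]=?,low[5]=?); scc=(scc[0]=?,scc[1]=?,scc[2]=0,scc[3]=?,scc[4]=?,scc[5]=?)
step 2: low=(low[0]=0,low[1]=1,low[2]=3,low[3]=2,low[4]=?,low[5]=?); scc=(scc[0]=?,scc[1]=?,scc[2]=0,scc[3]=1,scc[4]=?,scc[5]=?)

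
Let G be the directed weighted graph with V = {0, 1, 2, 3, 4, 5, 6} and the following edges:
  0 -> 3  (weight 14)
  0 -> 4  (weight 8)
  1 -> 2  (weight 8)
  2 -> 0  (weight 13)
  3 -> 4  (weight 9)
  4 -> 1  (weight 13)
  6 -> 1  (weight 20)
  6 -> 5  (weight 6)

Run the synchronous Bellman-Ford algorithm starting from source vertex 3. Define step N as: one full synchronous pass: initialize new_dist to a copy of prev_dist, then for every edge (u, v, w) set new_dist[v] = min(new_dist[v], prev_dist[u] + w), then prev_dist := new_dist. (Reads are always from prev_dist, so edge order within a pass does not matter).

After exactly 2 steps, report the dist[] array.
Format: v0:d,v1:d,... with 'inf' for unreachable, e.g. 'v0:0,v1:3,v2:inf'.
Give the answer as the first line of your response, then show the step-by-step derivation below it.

v0:inf,v1:22,v2:inf,v3:0,v4:9,v5:inf,v6:inf

step 1: dist = v0:inf,v1:inf,v2:inf,v3:0,v4:9,v5:inf,v6:inf
step 2: dist = v0:inf,v1:22,v2:inf,v3:0,v4:9,v5:inf,v6:inf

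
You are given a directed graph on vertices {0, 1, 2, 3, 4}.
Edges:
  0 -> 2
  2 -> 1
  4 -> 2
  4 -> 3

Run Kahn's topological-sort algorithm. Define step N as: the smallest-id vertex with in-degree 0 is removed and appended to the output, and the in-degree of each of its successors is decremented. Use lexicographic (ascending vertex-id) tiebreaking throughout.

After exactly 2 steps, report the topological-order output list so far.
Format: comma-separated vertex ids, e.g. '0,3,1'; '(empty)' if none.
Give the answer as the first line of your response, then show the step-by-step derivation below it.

0,4

step 1: output 0; order=[0]; indeg=(0,1,1,1,0)
step 2: output 4; order=[0,4]; indeg=(0,1,0,0,0)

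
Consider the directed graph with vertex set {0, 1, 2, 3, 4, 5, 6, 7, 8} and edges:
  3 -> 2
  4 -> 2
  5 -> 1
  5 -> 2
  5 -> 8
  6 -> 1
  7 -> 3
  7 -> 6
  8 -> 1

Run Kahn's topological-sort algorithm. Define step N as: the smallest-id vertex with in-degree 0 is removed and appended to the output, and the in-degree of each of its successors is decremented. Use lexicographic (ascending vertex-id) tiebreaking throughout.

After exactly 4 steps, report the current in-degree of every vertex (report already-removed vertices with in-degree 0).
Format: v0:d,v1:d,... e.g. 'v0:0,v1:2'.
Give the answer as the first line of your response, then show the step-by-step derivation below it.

v0:0,v1:2,v2:1,v3:0,v4:0,v5:0,v6:0,v7:0,v8:0

step 1: output 0; order=[0]; indeg=(0,3,3,1,0,0,1,0,1)
step 2: output 4; order=[0,4]; indeg=(0,3,2,1,0,0,1,0,1)
step 3: output 5; order=[0,4,5]; indeg=(0,2,1,1,0,0,1,0,0)
step 4: output 7; order=[0,4,5,7]; indeg=(0,2,1,0,0,0,0,0,0)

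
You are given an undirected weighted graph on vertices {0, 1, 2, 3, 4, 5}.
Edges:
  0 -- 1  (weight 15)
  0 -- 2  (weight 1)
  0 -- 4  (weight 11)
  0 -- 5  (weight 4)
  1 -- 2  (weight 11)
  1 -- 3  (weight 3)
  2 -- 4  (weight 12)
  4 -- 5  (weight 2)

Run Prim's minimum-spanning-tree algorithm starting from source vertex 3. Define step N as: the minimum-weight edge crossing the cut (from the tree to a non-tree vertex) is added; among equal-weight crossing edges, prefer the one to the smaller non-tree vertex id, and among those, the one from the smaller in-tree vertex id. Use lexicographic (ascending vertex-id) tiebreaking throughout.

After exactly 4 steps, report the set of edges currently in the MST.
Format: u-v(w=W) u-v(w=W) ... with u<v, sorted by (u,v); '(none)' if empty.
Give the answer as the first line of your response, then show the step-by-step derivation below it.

0-2(w=1) 0-5(w=4) 1-2(w=11) 1-3(w=3)

step 1: add edge 1-3 (w=3); MST = {1-3(w=3)}
step 2: add edge 1-2 (w=11); MST = {1-2(w=11) 1-3(w=3)}
step 3: add edge 0-2 (w=1); MST = {0-2(w=1) 1-2(w=11) 1-3(w=3)}
step 4: add edge 0-5 (w=4); MST = {0-2(w=1) 0-5(w=4) 1-2(w=11) 1-3(w=3)}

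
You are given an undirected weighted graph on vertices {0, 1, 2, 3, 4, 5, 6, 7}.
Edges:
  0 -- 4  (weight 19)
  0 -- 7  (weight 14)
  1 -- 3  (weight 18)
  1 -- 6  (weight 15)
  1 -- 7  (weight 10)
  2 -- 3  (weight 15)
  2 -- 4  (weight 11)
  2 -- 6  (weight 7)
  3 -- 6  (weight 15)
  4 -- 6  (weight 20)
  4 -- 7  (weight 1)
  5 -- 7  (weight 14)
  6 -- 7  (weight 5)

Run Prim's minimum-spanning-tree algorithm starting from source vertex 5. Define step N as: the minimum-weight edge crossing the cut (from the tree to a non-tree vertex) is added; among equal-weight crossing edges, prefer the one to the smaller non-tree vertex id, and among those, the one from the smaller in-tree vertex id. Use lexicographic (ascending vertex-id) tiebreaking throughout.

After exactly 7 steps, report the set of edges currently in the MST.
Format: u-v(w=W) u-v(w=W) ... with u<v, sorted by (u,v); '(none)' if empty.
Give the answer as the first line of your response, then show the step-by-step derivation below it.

0-7(w=14) 1-7(w=10) 2-3(w=15) 2-6(w=7) 4-7(w=1) 5-7(w=14) 6-7(w=5)

step 1: add edge 5-7 (w=14); MST = {5-7(w=14)}
step 2: add edge 4-7 (w=1); MST = {4-7(w=1) 5-7(w=14)}
step 3: add edge 6-7 (w=5); MST = {4-7(w=1) 5-7(w=14) 6-7(w=5)}
step 4: add edge 2-6 (w=7); MST = {2-6(w=7) 4-7(w=1) 5-7(w=14) 6-7(w=5)}
step 5: add edge 1-7 (w=10); MST = {1-7(w=10) 2-6(w=7) 4-7(w=1) 5-7(w=14) 6-7(w=5)}
step 6: add edge 0-7 (w=14); MST = {0-7(w=14) 1-7(w=10) 2-6(w=7) 4-7(w=1) 5-7(w=14) 6-7(w=5)}
step 7: add edge 2-3 (w=15); MST = {0-7(w=14) 1-7(w=10) 2-3(w=15) 2-6(w=7) 4-7(w=1) 5-7(w=14) 6-7(w=5)}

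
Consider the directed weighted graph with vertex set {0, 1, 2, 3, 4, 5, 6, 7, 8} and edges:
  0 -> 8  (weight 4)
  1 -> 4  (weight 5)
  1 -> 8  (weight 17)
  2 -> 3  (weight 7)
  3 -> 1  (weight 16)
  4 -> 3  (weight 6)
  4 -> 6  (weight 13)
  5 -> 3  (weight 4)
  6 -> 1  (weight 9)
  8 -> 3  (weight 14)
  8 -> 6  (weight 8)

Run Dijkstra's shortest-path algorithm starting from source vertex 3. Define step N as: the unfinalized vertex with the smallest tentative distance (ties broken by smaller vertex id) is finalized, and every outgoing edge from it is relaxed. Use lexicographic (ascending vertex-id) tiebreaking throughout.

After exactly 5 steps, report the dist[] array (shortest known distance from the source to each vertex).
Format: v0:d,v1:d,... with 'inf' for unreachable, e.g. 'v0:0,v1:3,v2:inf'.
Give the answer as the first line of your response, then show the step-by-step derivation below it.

v0:inf,v1:16,v2:inf,v3:0,v4:21,v5:inf,v6:34,v7:inf,v8:33

step 1: dist = v0:inf,v1:16,v2:inf,v3:0,v4:inf,v5:inf,v6:inf,v7:inf,v8:inf
step 2: dist = v0:inf,v1:16,v2:inf,v3:0,v4:21,v5:inf,v6:inf,v7:inf,v8:33
step 3: dist = v0:inf,v1:16,v2:inf,v3:0,v4:21,v5:inf,v6:34,v7:inf,v8:33
step 4: dist = v0:inf,v1:16,v2:inf,v3:0,v4:21,v5:inf,v6:34,v7:inf,v8:33
step 5: dist = v0:inf,v1:16,v2:inf,v3:0,v4:21,v5:inf,v6:34,v7:inf,v8:33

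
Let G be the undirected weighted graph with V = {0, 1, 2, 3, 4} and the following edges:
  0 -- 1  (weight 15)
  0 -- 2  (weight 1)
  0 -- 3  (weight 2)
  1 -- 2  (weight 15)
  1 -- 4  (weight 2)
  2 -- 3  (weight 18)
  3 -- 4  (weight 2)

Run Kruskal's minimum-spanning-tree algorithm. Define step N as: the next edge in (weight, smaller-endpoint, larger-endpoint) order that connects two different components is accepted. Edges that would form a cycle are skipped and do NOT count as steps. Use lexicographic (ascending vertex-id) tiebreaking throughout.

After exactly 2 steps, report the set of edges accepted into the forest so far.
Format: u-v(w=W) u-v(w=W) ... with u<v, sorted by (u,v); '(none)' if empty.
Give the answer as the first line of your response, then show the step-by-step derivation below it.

0-2(w=1) 0-3(w=2)

step 1: add edge 0-2 (w=1); MST = {0-2(w=1)}
step 2: add edge 0-3 (w=2); MST = {0-2(w=1) 0-3(w=2)}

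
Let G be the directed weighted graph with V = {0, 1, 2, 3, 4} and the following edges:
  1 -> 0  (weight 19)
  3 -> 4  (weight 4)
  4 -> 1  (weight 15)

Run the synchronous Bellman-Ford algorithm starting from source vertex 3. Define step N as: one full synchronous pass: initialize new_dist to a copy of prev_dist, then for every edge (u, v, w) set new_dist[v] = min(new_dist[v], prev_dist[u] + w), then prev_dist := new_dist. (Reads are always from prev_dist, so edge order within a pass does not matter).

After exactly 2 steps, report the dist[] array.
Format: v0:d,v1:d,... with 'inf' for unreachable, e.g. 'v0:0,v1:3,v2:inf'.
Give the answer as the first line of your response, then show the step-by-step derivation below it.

v0:inf,v1:19,v2:inf,v3:0,v4:4

step 1: dist = v0:inf,v1:inf,v2:inf,v3:0,v4:4
step 2: dist = v0:inf,v1:19,v2:inf,v3:0,v4:4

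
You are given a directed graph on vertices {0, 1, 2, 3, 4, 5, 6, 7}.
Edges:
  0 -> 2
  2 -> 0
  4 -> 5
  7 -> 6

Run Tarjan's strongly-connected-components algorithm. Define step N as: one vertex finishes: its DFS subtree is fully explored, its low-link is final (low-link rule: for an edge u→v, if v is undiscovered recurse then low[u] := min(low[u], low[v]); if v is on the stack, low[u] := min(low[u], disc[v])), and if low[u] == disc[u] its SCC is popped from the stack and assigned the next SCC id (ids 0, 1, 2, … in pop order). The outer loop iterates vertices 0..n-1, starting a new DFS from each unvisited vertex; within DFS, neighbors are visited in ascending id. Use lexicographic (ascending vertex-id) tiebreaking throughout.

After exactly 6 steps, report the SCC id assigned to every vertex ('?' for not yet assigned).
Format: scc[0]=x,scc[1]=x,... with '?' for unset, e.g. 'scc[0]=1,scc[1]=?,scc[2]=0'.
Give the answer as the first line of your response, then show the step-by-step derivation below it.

scc[0]=0,scc[1]=1,scc[2]=0,scc[3]=2,scc[4]=4,scc[5]=3,scc[6]=?,scc[7]=?

step 1: low=(low[0]=0,low[1]=?,low[2]=0,low[3]=?,low[4]=?,low[5]=?,low[6]=?,low[7]=?); scc=(scc[0]=?,scc[1]=?,scc[2]=?,scc[3]=?,scc[4]=?,scc[5]=?,scc[6]=?,scc[7]=?)
step 2: low=(low[0]=0,low[1]=?,low[2]=0,low[3]=?,low[4]=?,low[5]=?,low[6]=?,low[7]=?); scc=(scc[0]=0,scc[1]=?,scc[2]=0,scc[3]=?,scc[4]=?,scc[5]=?,scc[6]=?,scc[7]=?)
step 3: low=(low[0]=0,low[1]=2,low[2]=0,low[3]=?,low[4]=?,low[5]=?,low[6]=?,low[7]=?); scc=(scc[0]=0,scc[1]=1,scc[2]=0,scc[3]=?,scc[4]=?,scc[5]=?,scc[6]=?,scc[7]=?)
step 4: low=(low[0]=0,low[1]=2,low[2]=0,low[3]=3,low[4]=?,low[5]=?,low[6]=?,low[7]=?); scc=(scc[0]=0,scc[1]=1,scc[2]=0,scc[3]=2,scc[4]=?,scc[5]=?,scc[6]=?,scc[7]=?)
step 5: low=(low[0]=0,low[1]=2,low[2]=0,low[3]=3,low[4]=4,low[5]=5,low[6]=?,low[7]=?); scc=(scc[0]=0,scc[1]=1,scc[2]=0,scc[3]=2,scc[4]=?,scc[5]=3,scc[6]=?,scc[7]=?)
step 6: low=(low[0]=0,low[1]=2,low[2]=0,low[3]=3,low[4]=4,low[5]=5,low[6]=?,low[7]=?); scc=(scc[0]=0,scc[1]=1,scc[2]=0,scc[3]=2,scc[4]=4,scc[5]=3,scc[6]=?,scc[7]=?)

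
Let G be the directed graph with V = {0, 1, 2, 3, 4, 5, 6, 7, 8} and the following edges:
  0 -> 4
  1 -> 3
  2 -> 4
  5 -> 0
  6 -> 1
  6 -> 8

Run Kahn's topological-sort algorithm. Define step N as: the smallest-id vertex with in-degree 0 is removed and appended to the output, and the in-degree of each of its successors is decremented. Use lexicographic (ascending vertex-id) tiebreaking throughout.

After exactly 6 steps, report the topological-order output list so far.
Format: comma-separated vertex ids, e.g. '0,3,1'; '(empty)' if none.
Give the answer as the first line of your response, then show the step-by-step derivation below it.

2,5,0,4,6,1

step 1: output 2; order=[2]; indeg=(1,1,0,1,1,0,0,0,1)
step 2: output 5; order=[2,5]; indeg=(0,1,0,1,1,0,0,0,1)
step 3: output 0; order=[2,5,0]; indeg=(0,1,0,1,0,0,0,0,1)
step 4: output 4; order=[2,5,0,4]; indeg=(0,1,0,1,0,0,0,0,1)
step 5: output 6; order=[2,5,0,4,6]; indeg=(0,0,0,1,0,0,0,0,0)
step 6: output 1; order=[2,5,0,4,6,1]; indeg=(0,0,0,0,0,0,0,0,0)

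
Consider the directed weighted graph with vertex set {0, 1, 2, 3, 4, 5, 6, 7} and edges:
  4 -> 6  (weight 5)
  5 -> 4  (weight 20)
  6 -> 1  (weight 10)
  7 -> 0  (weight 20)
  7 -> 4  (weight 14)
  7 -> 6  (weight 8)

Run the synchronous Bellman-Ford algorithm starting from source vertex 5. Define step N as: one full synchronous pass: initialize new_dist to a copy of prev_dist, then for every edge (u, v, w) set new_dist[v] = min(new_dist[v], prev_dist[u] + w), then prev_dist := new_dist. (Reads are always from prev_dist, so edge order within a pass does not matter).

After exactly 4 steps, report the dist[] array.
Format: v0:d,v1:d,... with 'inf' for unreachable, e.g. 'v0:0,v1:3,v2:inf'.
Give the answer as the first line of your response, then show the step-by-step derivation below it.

v0:inf,v1:35,v2:inf,v3:inf,v4:20,v5:0,v6:25,v7:inf

step 1: dist = v0:inf,v1:inf,v2:inf,v3:inf,v4:20,v5:0,v6:inf,v7:inf
step 2: dist = v0:inf,v1:inf,v2:inf,v3:inf,v4:20,v5:0,v6:25,v7:inf
step 3: dist = v0:inf,v1:35,v2:inf,v3:inf,v4:20,v5:0,v6:25,v7:inf
step 4: dist = v0:inf,v1:35,v2:inf,v3:inf,v4:20,v5:0,v6:25,v7:inf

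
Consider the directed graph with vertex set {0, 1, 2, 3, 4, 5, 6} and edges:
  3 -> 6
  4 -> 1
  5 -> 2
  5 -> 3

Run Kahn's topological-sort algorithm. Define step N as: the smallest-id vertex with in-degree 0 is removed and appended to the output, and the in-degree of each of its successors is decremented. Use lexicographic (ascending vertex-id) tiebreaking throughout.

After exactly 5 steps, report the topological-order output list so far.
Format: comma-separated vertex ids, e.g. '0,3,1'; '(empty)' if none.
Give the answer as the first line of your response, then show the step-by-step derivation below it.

0,4,1,5,2

step 1: output 0; order=[0]; indeg=(0,1,1,1,0,0,1)
step 2: output 4; order=[0,4]; indeg=(0,0,1,1,0,0,1)
step 3: output 1; order=[0,4,1]; indeg=(0,0,1,1,0,0,1)
step 4: output 5; order=[0,4,1,5]; indeg=(0,0,0,0,0,0,1)
step 5: output 2; order=[0,4,1,5,2]; indeg=(0,0,0,0,0,0,1)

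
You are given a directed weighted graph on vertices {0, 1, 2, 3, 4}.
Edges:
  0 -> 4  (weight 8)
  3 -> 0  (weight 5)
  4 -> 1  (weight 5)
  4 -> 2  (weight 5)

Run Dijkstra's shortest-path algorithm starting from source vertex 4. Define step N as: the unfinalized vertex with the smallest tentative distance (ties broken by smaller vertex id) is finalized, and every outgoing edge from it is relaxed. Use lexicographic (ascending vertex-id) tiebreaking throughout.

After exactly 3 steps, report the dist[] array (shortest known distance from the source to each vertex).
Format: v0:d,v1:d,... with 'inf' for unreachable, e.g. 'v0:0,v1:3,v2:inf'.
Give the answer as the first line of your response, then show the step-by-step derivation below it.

v0:inf,v1:5,v2:5,v3:inf,v4:0

step 1: dist = v0:inf,v1:5,v2:5,v3:inf,v4:0
step 2: dist = v0:inf,v1:5,v2:5,v3:inf,v4:0
step 3: dist = v0:inf,v1:5,v2:5,v3:inf,v4:0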